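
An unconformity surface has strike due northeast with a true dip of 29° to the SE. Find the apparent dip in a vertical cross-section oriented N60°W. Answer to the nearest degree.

Angle between strike (due northeast) and section (N60°W): β = 75°.
tan α = tan 29° × sin 75° = 0.5543 × 0.9659 = 0.5354
α = arctan(0.5354) = 28.17°

28°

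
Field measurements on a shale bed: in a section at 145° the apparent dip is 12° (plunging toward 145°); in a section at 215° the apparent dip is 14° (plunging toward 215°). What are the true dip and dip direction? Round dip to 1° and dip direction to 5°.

Represent each trace as a vector plunging at its apparent dip toward its trend (east-north-up frame): v₁ = (0.561, -0.801, -0.208), v₂ = (-0.557, -0.795, -0.242).
n = v₁ × v₂ = (-0.029, -0.251, 0.892) (taken with n_z > 0).
Dip δ = arctan(|n_h|/n_z) = arctan(0.253/0.892) = 15.8°.
Dip direction = azimuth of (n_x, n_y) = atan2(-0.029, -0.251) = 186°.

true dip 16°, dip direction 185°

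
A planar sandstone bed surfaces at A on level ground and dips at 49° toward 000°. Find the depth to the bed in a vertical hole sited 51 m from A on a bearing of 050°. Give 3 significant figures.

37.7 m

The hole lies 50° from the dip direction, so the down-dip offset is 51 × cos 50° = 32.78 m.
Depth = down-dip offset × tan(dip) = 32.78 × tan 49° = 32.78 × 1.1504
Depth = 37.71 m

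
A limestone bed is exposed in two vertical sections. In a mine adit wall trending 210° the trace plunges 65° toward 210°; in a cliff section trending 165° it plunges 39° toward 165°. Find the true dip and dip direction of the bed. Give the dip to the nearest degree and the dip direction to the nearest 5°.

Represent each trace as a vector plunging at its apparent dip toward its trend (east-north-up frame): v₁ = (-0.211, -0.366, -0.906), v₂ = (0.201, -0.751, -0.629).
The plane normal is n = v₁ × v₂ ∝ (-0.450, -0.315, 0.232).
tan δ = √(n_x²+n_y²)/n_z = 0.549/0.232, so δ = 67.1°.
Dip direction = atan2(-0.450, -0.315) = 235° (azimuth of n's horizontal projection).

true dip 67°, dip direction 235°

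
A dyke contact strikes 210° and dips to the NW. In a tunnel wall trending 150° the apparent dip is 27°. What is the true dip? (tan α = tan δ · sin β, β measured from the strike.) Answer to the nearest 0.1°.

The section is 60° from the strike.
tan(true dip) = tan 27° / sin 60° = 0.5883
δ = arctan(0.5883) = 30.47°

30.5°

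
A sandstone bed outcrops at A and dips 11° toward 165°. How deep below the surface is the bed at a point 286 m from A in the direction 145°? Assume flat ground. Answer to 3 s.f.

The hole lies 20° from the dip direction, so the down-dip offset is 286 × cos 20° = 268.75 m.
Depth = down-dip offset × tan(dip) = 268.75 × tan 11° = 268.75 × 0.1944
Depth = 52.24 m

52.2 m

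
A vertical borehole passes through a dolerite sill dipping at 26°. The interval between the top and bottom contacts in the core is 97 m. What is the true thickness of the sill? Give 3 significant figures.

True thickness t = h · cos(dip) = 97 × cos 26°
t = 97 × 0.8988 = 87.183 m

87.2 m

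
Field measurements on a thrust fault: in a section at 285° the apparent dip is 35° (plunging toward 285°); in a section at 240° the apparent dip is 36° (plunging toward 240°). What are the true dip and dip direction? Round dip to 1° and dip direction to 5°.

true dip 38°, dip direction 260°

Each apparent-dip line lies in the plane. As unit vectors (x east, y north, z up), v₁ plunges 35°→285° and v₂ plunges 36°→240°.
n = v₁ × v₂ = (-0.357, -0.063, 0.469) (taken with n_z > 0).
tan δ = √(n_x²+n_y²)/n_z = 0.362/0.469, so δ = 37.7°.
Dip direction = atan2(-0.357, -0.063) = 260° (azimuth of n's horizontal projection).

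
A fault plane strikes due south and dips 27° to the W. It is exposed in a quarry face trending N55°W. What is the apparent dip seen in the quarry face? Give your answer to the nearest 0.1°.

The strike is due south and the section trends N55°W; the acute angle between them is β = 55°.
tan(apparent dip) = tan 27° · sin 55° = 0.4174
α = arctan(0.4174) = 22.65°

22.7°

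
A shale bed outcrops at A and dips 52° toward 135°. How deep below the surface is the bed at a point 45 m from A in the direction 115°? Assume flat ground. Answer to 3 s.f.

54.1 m

The hole lies 20° from the dip direction, so the down-dip offset is 45 × cos 20° = 42.29 m.
Depth = down-dip offset × tan(dip) = 42.29 × tan 52° = 42.29 × 1.2799
Depth = 54.12 m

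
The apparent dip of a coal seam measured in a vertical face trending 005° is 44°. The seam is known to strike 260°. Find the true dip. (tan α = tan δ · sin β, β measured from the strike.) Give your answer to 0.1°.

45.0°

β = acute angle between strike 260° and section 005° = 75°.
tan(true dip) = tan 44° / sin 75° = 0.9998
true dip = arctan 0.9998 = 44.99°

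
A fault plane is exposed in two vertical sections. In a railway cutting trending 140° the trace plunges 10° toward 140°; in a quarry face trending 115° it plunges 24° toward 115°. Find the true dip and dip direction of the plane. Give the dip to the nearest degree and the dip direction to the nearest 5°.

true dip 35°, dip direction 065°

Represent each trace as a vector plunging at its apparent dip toward its trend (east-north-up frame): v₁ = (0.633, -0.754, -0.174), v₂ = (0.828, -0.386, -0.407).
Cross product v₁ × v₂ gives the pole to the plane: n ∝ (0.240, 0.114, 0.380).
True dip = arccos(n_z / |n|) = arccos(0.8200) = 34.9°.
Dip direction = atan2(0.240, 0.114) = 65° (azimuth of n's horizontal projection).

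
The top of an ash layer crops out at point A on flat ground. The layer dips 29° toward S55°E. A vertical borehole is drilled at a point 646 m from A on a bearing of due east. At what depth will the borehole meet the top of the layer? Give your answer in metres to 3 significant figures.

293 m

The hole lies 35° from the dip direction, so the down-dip offset is 646 × cos 35° = 529.17 m.
Depth = down-dip offset × tan(dip) = 529.17 × tan 29° = 529.17 × 0.5543
Depth = 293.32 m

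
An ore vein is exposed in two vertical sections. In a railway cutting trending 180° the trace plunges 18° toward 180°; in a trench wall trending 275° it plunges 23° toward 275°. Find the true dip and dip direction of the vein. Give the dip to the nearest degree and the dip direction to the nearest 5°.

Each apparent-dip line lies in the plane. As unit vectors (x east, y north, z up), v₁ plunges 18°→180° and v₂ plunges 23°→275°.
The plane normal is n = v₁ × v₂ ∝ (-0.396, -0.283, 0.872).
tan δ = √(n_x²+n_y²)/n_z = 0.487/0.872, so δ = 29.2°.
Dip direction = azimuth of (n_x, n_y) = atan2(-0.396, -0.283) = 234°.

true dip 29°, dip direction 235°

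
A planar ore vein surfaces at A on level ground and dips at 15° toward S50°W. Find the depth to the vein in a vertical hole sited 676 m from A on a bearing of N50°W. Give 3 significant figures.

The hole lies 80° from the dip direction, so the down-dip offset is 676 × cos 80° = 117.39 m.
Depth = down-dip offset × tan(dip) = 117.39 × tan 15° = 117.39 × 0.2679
Depth = 31.45 m

31.5 m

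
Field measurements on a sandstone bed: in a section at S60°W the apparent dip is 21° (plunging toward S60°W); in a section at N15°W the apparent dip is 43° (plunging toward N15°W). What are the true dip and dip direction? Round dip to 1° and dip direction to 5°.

Represent each trace as a vector plunging at its apparent dip toward its trend (east-north-up frame): v₁ = (-0.809, -0.467, -0.358), v₂ = (-0.189, 0.706, -0.682).
n = v₁ × v₂ = (-0.572, 0.484, 0.660) (taken with n_z > 0).
True dip = arccos(n_z / |n|) = arccos(0.6610) = 48.6°.
Dip direction = atan2(-0.572, 0.484) = 310° (azimuth of n's horizontal projection).

true dip 49°, dip direction 310°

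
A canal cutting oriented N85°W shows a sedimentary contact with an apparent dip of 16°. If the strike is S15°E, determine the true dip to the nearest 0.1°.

17.0°

The section is 70° from the strike.
tan(true dip) = tan 16° / sin 70° = 0.3051
δ = arctan(0.3051) = 16.97°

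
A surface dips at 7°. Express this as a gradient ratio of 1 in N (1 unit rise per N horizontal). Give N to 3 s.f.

1 : N means tan θ = 1/N, so N = 1/tan 7° = 1/0.1228

1 in 8.14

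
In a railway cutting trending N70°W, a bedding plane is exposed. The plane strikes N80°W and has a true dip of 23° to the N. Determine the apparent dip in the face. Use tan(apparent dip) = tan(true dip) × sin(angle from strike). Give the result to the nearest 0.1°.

The section lies 10° from the strike.
tan α = tan 23° × sin 10° = 0.4245 × 0.1736 = 0.0737
apparent dip = arctan 0.0737 = 4.22°

4.2°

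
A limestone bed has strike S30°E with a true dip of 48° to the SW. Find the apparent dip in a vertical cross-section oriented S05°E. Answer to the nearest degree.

25°

The strike is S30°E and the section trends S05°E; the acute angle between them is β = 25°.
tan α = tan 48° × sin 25° = 1.1106 × 0.4226 = 0.4694
apparent dip = arctan 0.4694 = 25.14°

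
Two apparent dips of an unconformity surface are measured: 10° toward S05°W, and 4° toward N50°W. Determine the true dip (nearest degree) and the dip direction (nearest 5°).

The two traces are lines in the plane: v₁ = (sin 185°·cos 10°, cos 185°·cos 10°, −sin 10°), v₂ = (sin 310°·cos 4°, cos 310°·cos 4°, −sin 4°).
Cross product v₁ × v₂ gives the pole to the plane: n ∝ (-0.180, -0.127, 0.805).
Dip δ = arctan(|n_h|/n_z) = arctan(0.220/0.805) = 15.3°.
Dip direction = azimuth of (n_x, n_y) = atan2(-0.180, -0.127) = 235°.

true dip 15°, dip direction 235°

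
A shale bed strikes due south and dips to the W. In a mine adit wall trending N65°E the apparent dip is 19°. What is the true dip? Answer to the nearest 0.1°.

The section is 65° from the strike.
tan δ = tan α / sin β = tan 19° / sin 65° = 0.3443 / 0.9063 = 0.3799
δ = arctan(0.3799) = 20.80°

20.8°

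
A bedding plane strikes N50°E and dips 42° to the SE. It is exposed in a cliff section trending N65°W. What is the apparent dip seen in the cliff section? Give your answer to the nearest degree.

39°

Angle between strike (N50°E) and section (N65°W): β = 65°.
tan(apparent dip) = tan 42° · sin 65° = 0.8160
apparent dip = arctan 0.8160 = 39.22°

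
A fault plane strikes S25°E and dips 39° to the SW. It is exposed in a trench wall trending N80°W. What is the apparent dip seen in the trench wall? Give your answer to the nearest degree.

The section lies 55° from the strike.
tan α = tan 39° × sin 55° = 0.8098 × 0.8192 = 0.6633
α = arctan(0.6633) = 33.56°

34°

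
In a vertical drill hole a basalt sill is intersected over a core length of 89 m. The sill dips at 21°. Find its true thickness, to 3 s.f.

True thickness t = h · cos(dip) = 89 × cos 21°
t = 89 × 0.9336 = 83.089 m

83.1 m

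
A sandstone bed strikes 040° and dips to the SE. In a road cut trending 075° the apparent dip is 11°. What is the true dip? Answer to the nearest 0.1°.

18.7°

β = acute angle between strike 040° and section 075° = 35°.
tan(true dip) = tan 11° / sin 35° = 0.3389
true dip = arctan 0.3389 = 18.72°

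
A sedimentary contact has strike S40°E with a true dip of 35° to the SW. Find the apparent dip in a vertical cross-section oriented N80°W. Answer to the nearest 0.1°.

The section lies 40° from the strike.
tan α = tan 35° × sin 40° = 0.7002 × 0.6428 = 0.4501
apparent dip = arctan 0.4501 = 24.23°

24.2°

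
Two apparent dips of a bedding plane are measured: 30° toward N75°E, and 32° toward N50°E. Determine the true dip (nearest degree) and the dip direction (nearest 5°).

true dip 32°, dip direction 050°

Represent each trace as a vector plunging at its apparent dip toward its trend (east-north-up frame): v₁ = (0.837, 0.224, -0.500), v₂ = (0.650, 0.545, -0.530).
n = v₁ × v₂ = (0.154, 0.118, 0.310) (taken with n_z > 0).
tan δ = √(n_x²+n_y²)/n_z = 0.194/0.310, so δ = 32.0°.
Dip direction = azimuth of (n_x, n_y) = atan2(0.154, 0.118) = 52°.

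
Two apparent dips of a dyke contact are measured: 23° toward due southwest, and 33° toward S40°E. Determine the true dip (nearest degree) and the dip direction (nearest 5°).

Each apparent-dip line lies in the plane. As unit vectors (x east, y north, z up), v₁ plunges 23°→due southwest and v₂ plunges 33°→S40°E.
The plane normal is n = v₁ × v₂ ∝ (0.103, -0.565, 0.769).
tan δ = √(n_x²+n_y²)/n_z = 0.575/0.769, so δ = 36.8°.
The horizontal component of n points toward azimuth atan2(n_x, n_y) = 170°, the dip direction.

true dip 37°, dip direction 170°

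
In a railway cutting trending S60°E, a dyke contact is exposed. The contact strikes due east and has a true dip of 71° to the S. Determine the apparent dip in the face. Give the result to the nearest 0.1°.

The section lies 30° from the strike.
tan α = tan 71° × sin 30° = 2.9042 × 0.5000 = 1.4521
apparent dip = arctan 1.4521 = 55.45°

55.4°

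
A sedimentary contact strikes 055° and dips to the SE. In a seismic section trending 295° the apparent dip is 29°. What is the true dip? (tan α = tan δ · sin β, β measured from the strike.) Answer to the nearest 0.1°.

32.6°

The section is 60° from the strike.
tan(true dip) = tan 29° / sin 60° = 0.6401
δ = arctan(0.6401) = 32.62°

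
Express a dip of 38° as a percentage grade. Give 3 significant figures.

78.1%

grade % = 100 × tan 38° = 100 × 0.7813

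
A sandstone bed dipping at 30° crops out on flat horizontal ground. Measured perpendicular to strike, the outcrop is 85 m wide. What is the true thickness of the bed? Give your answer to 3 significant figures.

42.5 m

True thickness t = w · sin(dip) = 85 × sin 30°
t = 85 × 0.5000 = 42.500 m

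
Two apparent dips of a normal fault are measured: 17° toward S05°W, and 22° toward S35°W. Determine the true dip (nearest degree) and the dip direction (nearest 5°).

true dip 22°, dip direction 225°

Each apparent-dip line lies in the plane. As unit vectors (x east, y north, z up), v₁ plunges 17°→S05°W and v₂ plunges 22°→S35°W.
The plane normal is n = v₁ × v₂ ∝ (-0.135, -0.124, 0.443).
tan δ = √(n_x²+n_y²)/n_z = 0.183/0.443, so δ = 22.5°.
Dip direction = atan2(-0.135, -0.124) = 227° (azimuth of n's horizontal projection).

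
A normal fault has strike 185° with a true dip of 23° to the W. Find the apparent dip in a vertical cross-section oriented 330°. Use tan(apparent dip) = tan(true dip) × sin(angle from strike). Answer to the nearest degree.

The strike is 185° and the section trends 330°; the acute angle between them is β = 35°.
tan α = tan 23° × sin 35° = 0.4245 × 0.5736 = 0.2435
α = arctan(0.2435) = 13.68°

14°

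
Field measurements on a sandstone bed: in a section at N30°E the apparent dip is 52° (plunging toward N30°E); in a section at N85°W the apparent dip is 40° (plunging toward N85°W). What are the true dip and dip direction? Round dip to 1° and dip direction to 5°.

true dip 63°, dip direction 340°

Each apparent-dip line lies in the plane. As unit vectors (x east, y north, z up), v₁ plunges 52°→N30°E and v₂ plunges 40°→N85°W.
The plane normal is n = v₁ × v₂ ∝ (-0.290, 0.799, 0.427).
tan δ = √(n_x²+n_y²)/n_z = 0.850/0.427, so δ = 63.3°.
Dip direction = azimuth of (n_x, n_y) = atan2(-0.290, 0.799) = 340°.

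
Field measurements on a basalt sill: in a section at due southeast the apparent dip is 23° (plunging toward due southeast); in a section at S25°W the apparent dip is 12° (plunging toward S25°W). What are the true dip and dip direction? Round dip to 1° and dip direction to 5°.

Represent each trace as a vector plunging at its apparent dip toward its trend (east-north-up frame): v₁ = (0.651, -0.651, -0.391), v₂ = (-0.413, -0.887, -0.208).
The plane normal is n = v₁ × v₂ ∝ (0.211, -0.297, 0.846).
True dip = arccos(n_z / |n|) = arccos(0.9185) = 23.3°.
Dip direction = azimuth of (n_x, n_y) = atan2(0.211, -0.297) = 145°.

true dip 23°, dip direction 145°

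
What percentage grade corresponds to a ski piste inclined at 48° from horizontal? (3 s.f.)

grade % = 100 × tan 48° = 100 × 1.1106

111%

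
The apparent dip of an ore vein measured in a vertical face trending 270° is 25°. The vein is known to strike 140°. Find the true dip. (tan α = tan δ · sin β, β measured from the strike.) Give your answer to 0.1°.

The section is 50° from the strike.
tan(true dip) = tan 25° / sin 50° = 0.6087
true dip = arctan 0.6087 = 31.33°

31.3°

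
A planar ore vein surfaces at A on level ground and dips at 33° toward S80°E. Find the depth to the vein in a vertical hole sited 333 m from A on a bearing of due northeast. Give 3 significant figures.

The hole lies 55° from the dip direction, so the down-dip offset is 333 × cos 55° = 191.00 m.
Depth = down-dip offset × tan(dip) = 191.00 × tan 33° = 191.00 × 0.6494
Depth = 124.04 m

124 m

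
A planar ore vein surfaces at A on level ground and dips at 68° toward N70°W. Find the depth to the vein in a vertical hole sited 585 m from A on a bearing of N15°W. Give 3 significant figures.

830 m

The hole lies 55° from the dip direction, so the down-dip offset is 585 × cos 55° = 335.54 m.
Depth = down-dip offset × tan(dip) = 335.54 × tan 68° = 335.54 × 2.4751
Depth = 830.50 m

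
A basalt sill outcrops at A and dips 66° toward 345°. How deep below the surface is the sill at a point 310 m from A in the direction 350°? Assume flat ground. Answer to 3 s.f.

The hole lies 5° from the dip direction, so the down-dip offset is 310 × cos 5° = 308.82 m.
Depth = down-dip offset × tan(dip) = 308.82 × tan 66° = 308.82 × 2.2460
Depth = 693.62 m

694 m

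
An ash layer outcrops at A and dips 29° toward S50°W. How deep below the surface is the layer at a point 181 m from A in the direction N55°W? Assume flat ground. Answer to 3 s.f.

The hole lies 75° from the dip direction, so the down-dip offset is 181 × cos 75° = 46.85 m.
Depth = down-dip offset × tan(dip) = 46.85 × tan 29° = 46.85 × 0.5543
Depth = 25.97 m

26.0 m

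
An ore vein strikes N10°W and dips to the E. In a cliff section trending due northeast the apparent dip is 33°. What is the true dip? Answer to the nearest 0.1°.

38.4°

β = acute angle between strike N10°W and section due northeast = 55°.
tan δ = tan α / sin β = tan 33° / sin 55° = 0.6494 / 0.8192 = 0.7928
δ = arctan(0.7928) = 38.41°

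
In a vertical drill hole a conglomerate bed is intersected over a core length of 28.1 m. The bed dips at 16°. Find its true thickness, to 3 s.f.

27.0 m

True thickness t = h · cos(dip) = 28.1 × cos 16°
t = 28.1 × 0.9613 = 27.011 m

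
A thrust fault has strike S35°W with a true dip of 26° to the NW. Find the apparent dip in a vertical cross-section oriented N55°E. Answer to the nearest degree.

9°

The strike is S35°W and the section trends N55°E; the acute angle between them is β = 20°.
tan α = tan 26° × sin 20° = 0.4877 × 0.3420 = 0.1668
α = arctan(0.1668) = 9.47°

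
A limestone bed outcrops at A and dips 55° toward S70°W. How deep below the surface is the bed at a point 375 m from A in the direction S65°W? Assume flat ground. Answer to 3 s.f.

534 m

The hole lies 5° from the dip direction, so the down-dip offset is 375 × cos 5° = 373.57 m.
Depth = down-dip offset × tan(dip) = 373.57 × tan 55° = 373.57 × 1.4281
Depth = 533.52 m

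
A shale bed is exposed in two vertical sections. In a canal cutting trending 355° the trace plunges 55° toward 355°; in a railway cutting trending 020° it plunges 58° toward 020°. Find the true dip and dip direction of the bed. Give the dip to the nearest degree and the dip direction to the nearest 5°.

Represent each trace as a vector plunging at its apparent dip toward its trend (east-north-up frame): v₁ = (-0.050, 0.571, -0.819), v₂ = (0.181, 0.498, -0.848).
The plane normal is n = v₁ × v₂ ∝ (0.077, 0.191, 0.128).
Dip δ = arctan(|n_h|/n_z) = arctan(0.206/0.128) = 58.0°.
The horizontal component of n points toward azimuth atan2(n_x, n_y) = 22°, the dip direction.

true dip 58°, dip direction 020°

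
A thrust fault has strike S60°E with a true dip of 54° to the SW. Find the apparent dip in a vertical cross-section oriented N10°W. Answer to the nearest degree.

The strike is S60°E and the section trends N10°W; the acute angle between them is β = 50°.
tan(apparent dip) = tan 54° · sin 50° = 1.0544
apparent dip = arctan 1.0544 = 46.52°

47°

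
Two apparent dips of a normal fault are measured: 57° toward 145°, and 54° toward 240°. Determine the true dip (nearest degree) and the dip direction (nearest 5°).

true dip 65°, dip direction 190°

Represent each trace as a vector plunging at its apparent dip toward its trend (east-north-up frame): v₁ = (0.312, -0.446, -0.839), v₂ = (-0.509, -0.294, -0.809).
The plane normal is n = v₁ × v₂ ∝ (-0.114, -0.680, 0.319).
tan δ = √(n_x²+n_y²)/n_z = 0.689/0.319, so δ = 65.2°.
The horizontal component of n points toward azimuth atan2(n_x, n_y) = 190°, the dip direction.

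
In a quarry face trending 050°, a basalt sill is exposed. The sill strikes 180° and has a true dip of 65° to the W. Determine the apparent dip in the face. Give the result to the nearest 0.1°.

Angle between strike (180°) and section (050°): β = 50°.
tan α = tan 65° × sin 50° = 2.1445 × 0.7660 = 1.6428
α = arctan(1.6428) = 58.67°

58.7°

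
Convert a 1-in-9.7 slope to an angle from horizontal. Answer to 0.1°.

5.9°

tan θ = 1/9.7 = 0.1031
θ = arctan(0.1031) = 5.89°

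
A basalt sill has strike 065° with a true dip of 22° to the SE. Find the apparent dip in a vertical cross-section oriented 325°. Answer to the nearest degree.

22°

The section lies 80° from the strike.
tan α = tan 22° × sin 80° = 0.4040 × 0.9848 = 0.3979
α = arctan(0.3979) = 21.70°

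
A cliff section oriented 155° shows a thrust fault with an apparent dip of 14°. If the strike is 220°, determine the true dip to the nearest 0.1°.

β = acute angle between strike 220° and section 155° = 65°.
tan(true dip) = tan 14° / sin 65° = 0.2751
δ = arctan(0.2751) = 15.38°

15.4°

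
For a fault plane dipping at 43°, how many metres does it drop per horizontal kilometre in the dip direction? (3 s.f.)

drop per km = 1000 × tan 43° = 1000 × 0.9325

933 m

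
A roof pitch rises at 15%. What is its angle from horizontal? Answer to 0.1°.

tan θ = 15/100 = 0.1500
θ = arctan(0.1500) = 8.53°

8.5°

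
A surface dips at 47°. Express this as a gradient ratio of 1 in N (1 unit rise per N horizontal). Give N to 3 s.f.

1 : N means tan θ = 1/N, so N = 1/tan 47° = 1/1.0724

1 in 0.933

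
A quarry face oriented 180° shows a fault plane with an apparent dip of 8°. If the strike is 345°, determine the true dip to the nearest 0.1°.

28.5°

β = acute angle between strike 345° and section 180° = 15°.
tan(true dip) = tan 8° / sin 15° = 0.5430
δ = arctan(0.5430) = 28.50°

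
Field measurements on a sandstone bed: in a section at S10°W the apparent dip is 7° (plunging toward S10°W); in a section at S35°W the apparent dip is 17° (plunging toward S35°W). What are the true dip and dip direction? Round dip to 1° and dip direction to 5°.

true dip 25°, dip direction 265°

The two traces are lines in the plane: v₁ = (sin 190°·cos 7°, cos 190°·cos 7°, −sin 7°), v₂ = (sin 215°·cos 17°, cos 215°·cos 17°, −sin 17°).
The plane normal is n = v₁ × v₂ ∝ (-0.190, -0.016, 0.401).
Dip δ = arctan(|n_h|/n_z) = arctan(0.191/0.401) = 25.5°.
Dip direction = azimuth of (n_x, n_y) = atan2(-0.190, -0.016) = 265°.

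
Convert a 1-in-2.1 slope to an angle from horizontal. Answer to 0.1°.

25.5°

tan θ = 1/2.1 = 0.4762
θ = arctan(0.4762) = 25.46°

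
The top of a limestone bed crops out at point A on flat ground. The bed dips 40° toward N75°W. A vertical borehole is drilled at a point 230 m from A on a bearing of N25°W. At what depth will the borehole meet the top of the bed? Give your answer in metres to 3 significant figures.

The hole lies 50° from the dip direction, so the down-dip offset is 230 × cos 50° = 147.84 m.
Depth = down-dip offset × tan(dip) = 147.84 × tan 40° = 147.84 × 0.8391
Depth = 124.05 m

124 m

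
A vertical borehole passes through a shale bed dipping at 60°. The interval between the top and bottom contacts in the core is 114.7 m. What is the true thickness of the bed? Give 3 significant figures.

57.4 m

True thickness t = h · cos(dip) = 114.7 × cos 60°
t = 114.7 × 0.5000 = 57.350 m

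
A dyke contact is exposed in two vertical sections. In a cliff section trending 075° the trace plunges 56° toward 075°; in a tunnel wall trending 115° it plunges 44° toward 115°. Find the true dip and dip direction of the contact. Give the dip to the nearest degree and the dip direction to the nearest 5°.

true dip 56°, dip direction 065°

Each apparent-dip line lies in the plane. As unit vectors (x east, y north, z up), v₁ plunges 56°→075° and v₂ plunges 44°→115°.
The plane normal is n = v₁ × v₂ ∝ (0.353, 0.165, 0.259).
Dip δ = arctan(|n_h|/n_z) = arctan(0.389/0.259) = 56.4°.
The horizontal component of n points toward azimuth atan2(n_x, n_y) = 65°, the dip direction.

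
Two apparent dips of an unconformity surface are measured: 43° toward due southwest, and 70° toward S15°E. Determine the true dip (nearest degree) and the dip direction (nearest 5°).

true dip 70°, dip direction 155°

Represent each trace as a vector plunging at its apparent dip toward its trend (east-north-up frame): v₁ = (-0.517, -0.517, -0.682), v₂ = (0.089, -0.330, -0.940).
The plane normal is n = v₁ × v₂ ∝ (0.261, -0.546, 0.217).
True dip = arccos(n_z / |n|) = arccos(0.3369) = 70.3°.
Dip direction = atan2(0.261, -0.546) = 154° (azimuth of n's horizontal projection).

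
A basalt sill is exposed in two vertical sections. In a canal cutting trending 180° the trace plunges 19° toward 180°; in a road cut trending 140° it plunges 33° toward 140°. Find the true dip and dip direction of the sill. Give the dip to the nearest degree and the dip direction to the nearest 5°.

Represent each trace as a vector plunging at its apparent dip toward its trend (east-north-up frame): v₁ = (0.000, -0.946, -0.326), v₂ = (0.539, -0.642, -0.545).
Cross product v₁ × v₂ gives the pole to the plane: n ∝ (0.306, -0.176, 0.510).
Dip δ = arctan(|n_h|/n_z) = arctan(0.353/0.510) = 34.7°.
The horizontal component of n points toward azimuth atan2(n_x, n_y) = 120°, the dip direction.

true dip 35°, dip direction 120°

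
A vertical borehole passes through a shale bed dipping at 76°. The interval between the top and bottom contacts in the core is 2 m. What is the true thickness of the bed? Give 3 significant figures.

0.484 m

True thickness t = h · cos(dip) = 2 × cos 76°
t = 2 × 0.2419 = 0.484 m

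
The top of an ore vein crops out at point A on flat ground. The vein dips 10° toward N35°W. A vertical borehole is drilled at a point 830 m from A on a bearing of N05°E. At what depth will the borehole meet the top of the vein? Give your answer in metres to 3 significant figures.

The hole lies 40° from the dip direction, so the down-dip offset is 830 × cos 40° = 635.82 m.
Depth = down-dip offset × tan(dip) = 635.82 × tan 10° = 635.82 × 0.1763
Depth = 112.11 m

112 m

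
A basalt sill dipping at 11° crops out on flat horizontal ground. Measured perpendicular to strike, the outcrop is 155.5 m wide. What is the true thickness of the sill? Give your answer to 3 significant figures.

True thickness t = w · sin(dip) = 155.5 × sin 11°
t = 155.5 × 0.1908 = 29.671 m

29.7 m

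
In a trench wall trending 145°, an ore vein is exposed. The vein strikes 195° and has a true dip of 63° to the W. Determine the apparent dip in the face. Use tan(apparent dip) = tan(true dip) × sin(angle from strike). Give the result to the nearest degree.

56°

The section lies 50° from the strike.
tan α = tan 63° × sin 50° = 1.9626 × 0.7660 = 1.5034
apparent dip = arctan 1.5034 = 56.37°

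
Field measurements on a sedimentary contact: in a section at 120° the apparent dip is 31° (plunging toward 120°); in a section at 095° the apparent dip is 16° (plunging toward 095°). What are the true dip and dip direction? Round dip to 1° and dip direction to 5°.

Each apparent-dip line lies in the plane. As unit vectors (x east, y north, z up), v₁ plunges 31°→120° and v₂ plunges 16°→095°.
Cross product v₁ × v₂ gives the pole to the plane: n ∝ (0.075, -0.289, 0.348).
tan δ = √(n_x²+n_y²)/n_z = 0.298/0.348, so δ = 40.6°.
Dip direction = azimuth of (n_x, n_y) = atan2(0.075, -0.289) = 165°.

true dip 41°, dip direction 165°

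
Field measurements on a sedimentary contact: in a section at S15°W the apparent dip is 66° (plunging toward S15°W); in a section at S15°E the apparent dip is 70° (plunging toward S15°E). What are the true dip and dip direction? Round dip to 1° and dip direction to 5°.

true dip 70°, dip direction 160°

The two traces are lines in the plane: v₁ = (sin 195°·cos 66°, cos 195°·cos 66°, −sin 66°), v₂ = (sin 165°·cos 70°, cos 165°·cos 70°, −sin 70°).
n = v₁ × v₂ = (0.067, -0.180, 0.070) (taken with n_z > 0).
True dip = arccos(n_z / |n|) = arccos(0.3406) = 70.1°.
Dip direction = atan2(0.067, -0.180) = 159° (azimuth of n's horizontal projection).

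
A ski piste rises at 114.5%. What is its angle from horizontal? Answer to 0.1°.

48.9°

tan θ = 114.5/100 = 1.1450
θ = arctan(1.1450) = 48.87°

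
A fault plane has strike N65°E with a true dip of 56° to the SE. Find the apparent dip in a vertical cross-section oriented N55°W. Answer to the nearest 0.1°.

52.1°

The strike is N65°E and the section trends N55°W; the acute angle between them is β = 60°.
tan(apparent dip) = tan 56° · sin 60° = 1.2839
apparent dip = arctan 1.2839 = 52.09°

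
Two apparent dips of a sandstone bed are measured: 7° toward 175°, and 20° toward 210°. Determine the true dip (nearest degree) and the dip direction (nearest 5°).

Each apparent-dip line lies in the plane. As unit vectors (x east, y north, z up), v₁ plunges 7°→175° and v₂ plunges 20°→210°.
The plane normal is n = v₁ × v₂ ∝ (-0.239, -0.087, 0.535).
True dip = arccos(n_z / |n|) = arccos(0.9032) = 25.4°.
The horizontal component of n points toward azimuth atan2(n_x, n_y) = 250°, the dip direction.

true dip 25°, dip direction 250°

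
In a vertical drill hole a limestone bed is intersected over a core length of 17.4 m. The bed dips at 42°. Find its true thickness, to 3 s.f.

12.9 m

True thickness t = h · cos(dip) = 17.4 × cos 42°
t = 17.4 × 0.7431 = 12.931 m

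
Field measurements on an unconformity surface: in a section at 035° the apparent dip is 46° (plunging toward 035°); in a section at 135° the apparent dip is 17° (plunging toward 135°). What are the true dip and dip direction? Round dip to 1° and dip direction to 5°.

true dip 49°, dip direction 060°

Each apparent-dip line lies in the plane. As unit vectors (x east, y north, z up), v₁ plunges 46°→035° and v₂ plunges 17°→135°.
Cross product v₁ × v₂ gives the pole to the plane: n ∝ (0.653, 0.370, 0.654).
True dip = arccos(n_z / |n|) = arccos(0.6572) = 48.9°.
The horizontal component of n points toward azimuth atan2(n_x, n_y) = 60°, the dip direction.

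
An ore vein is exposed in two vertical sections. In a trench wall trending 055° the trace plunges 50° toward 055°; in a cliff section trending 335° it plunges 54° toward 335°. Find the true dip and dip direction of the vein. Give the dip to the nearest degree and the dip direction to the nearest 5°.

true dip 59°, dip direction 010°

Represent each trace as a vector plunging at its apparent dip toward its trend (east-north-up frame): v₁ = (0.527, 0.369, -0.766), v₂ = (-0.248, 0.533, -0.809).
The plane normal is n = v₁ × v₂ ∝ (0.110, 0.616, 0.372).
Dip δ = arctan(|n_h|/n_z) = arctan(0.626/0.372) = 59.3°.
The horizontal component of n points toward azimuth atan2(n_x, n_y) = 10°, the dip direction.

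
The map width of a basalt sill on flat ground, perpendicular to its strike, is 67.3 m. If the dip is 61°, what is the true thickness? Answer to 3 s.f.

58.9 m

True thickness t = w · sin(dip) = 67.3 × sin 61°
t = 67.3 × 0.8746 = 58.862 m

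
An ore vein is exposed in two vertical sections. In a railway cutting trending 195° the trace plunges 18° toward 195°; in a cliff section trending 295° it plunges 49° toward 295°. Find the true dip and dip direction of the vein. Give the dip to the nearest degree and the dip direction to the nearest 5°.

Each apparent-dip line lies in the plane. As unit vectors (x east, y north, z up), v₁ plunges 18°→195° and v₂ plunges 49°→295°.
n = v₁ × v₂ = (-0.779, 0.002, 0.614) (taken with n_z > 0).
tan δ = √(n_x²+n_y²)/n_z = 0.779/0.614, so δ = 51.7°.
The horizontal component of n points toward azimuth atan2(n_x, n_y) = 270°, the dip direction.

true dip 52°, dip direction 270°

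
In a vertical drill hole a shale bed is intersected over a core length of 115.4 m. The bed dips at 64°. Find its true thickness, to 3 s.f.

True thickness t = h · cos(dip) = 115.4 × cos 64°
t = 115.4 × 0.4384 = 50.588 m

50.6 m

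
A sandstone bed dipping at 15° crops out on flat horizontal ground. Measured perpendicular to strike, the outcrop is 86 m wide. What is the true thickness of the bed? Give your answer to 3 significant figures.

True thickness t = w · sin(dip) = 86 × sin 15°
t = 86 × 0.2588 = 22.258 m

22.3 m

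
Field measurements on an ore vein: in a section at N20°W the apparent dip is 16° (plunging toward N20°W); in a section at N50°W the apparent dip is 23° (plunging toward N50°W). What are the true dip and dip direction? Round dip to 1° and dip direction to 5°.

true dip 24°, dip direction 290°

Represent each trace as a vector plunging at its apparent dip toward its trend (east-north-up frame): v₁ = (-0.329, 0.903, -0.276), v₂ = (-0.705, 0.592, -0.391).
Cross product v₁ × v₂ gives the pole to the plane: n ∝ (-0.190, 0.066, 0.442).
True dip = arccos(n_z / |n|) = arccos(0.9105) = 24.4°.
Dip direction = atan2(-0.190, 0.066) = 289° (azimuth of n's horizontal projection).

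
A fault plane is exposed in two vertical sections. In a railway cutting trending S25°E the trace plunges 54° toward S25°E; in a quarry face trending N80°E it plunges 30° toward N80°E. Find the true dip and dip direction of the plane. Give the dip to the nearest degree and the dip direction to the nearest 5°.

The two traces are lines in the plane: v₁ = (sin 155°·cos 54°, cos 155°·cos 54°, −sin 54°), v₂ = (sin 80°·cos 30°, cos 80°·cos 30°, −sin 30°).
The plane normal is n = v₁ × v₂ ∝ (0.388, -0.566, 0.492).
tan δ = √(n_x²+n_y²)/n_z = 0.686/0.492, so δ = 54.4°.
The horizontal component of n points toward azimuth atan2(n_x, n_y) = 146°, the dip direction.

true dip 54°, dip direction 145°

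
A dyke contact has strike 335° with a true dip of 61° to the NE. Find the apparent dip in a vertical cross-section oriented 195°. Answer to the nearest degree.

49°

The section lies 40° from the strike.
tan α = tan 61° × sin 40° = 1.8040 × 0.6428 = 1.1596
α = arctan(1.1596) = 49.23°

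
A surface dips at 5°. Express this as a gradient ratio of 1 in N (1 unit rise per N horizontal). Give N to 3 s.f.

1 : N means tan θ = 1/N, so N = 1/tan 5° = 1/0.0875

1 in 11.4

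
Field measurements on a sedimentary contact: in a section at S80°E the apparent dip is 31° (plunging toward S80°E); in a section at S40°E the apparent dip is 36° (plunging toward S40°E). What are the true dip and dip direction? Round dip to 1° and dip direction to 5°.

The two traces are lines in the plane: v₁ = (sin 100°·cos 31°, cos 100°·cos 31°, −sin 31°), v₂ = (sin 140°·cos 36°, cos 140°·cos 36°, −sin 36°).
n = v₁ × v₂ = (0.232, -0.228, 0.446) (taken with n_z > 0).
tan δ = √(n_x²+n_y²)/n_z = 0.325/0.446, so δ = 36.1°.
Dip direction = atan2(0.232, -0.228) = 135° (azimuth of n's horizontal projection).

true dip 36°, dip direction 135°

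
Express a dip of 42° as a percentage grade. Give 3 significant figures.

90.0%

grade % = 100 × tan 42° = 100 × 0.9004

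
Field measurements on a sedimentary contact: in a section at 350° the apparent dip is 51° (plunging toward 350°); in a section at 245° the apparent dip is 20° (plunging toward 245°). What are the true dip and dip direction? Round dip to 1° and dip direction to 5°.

true dip 55°, dip direction 320°

Each apparent-dip line lies in the plane. As unit vectors (x east, y north, z up), v₁ plunges 51°→350° and v₂ plunges 20°→245°.
Cross product v₁ × v₂ gives the pole to the plane: n ∝ (-0.521, 0.624, 0.571).
Dip δ = arctan(|n_h|/n_z) = arctan(0.813/0.571) = 54.9°.
Dip direction = azimuth of (n_x, n_y) = atan2(-0.521, 0.624) = 320°.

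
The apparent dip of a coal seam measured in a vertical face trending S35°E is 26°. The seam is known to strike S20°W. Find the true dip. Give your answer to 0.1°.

30.8°

The section is 55° from the strike.
tan(true dip) = tan 26° / sin 55° = 0.5954
δ = arctan(0.5954) = 30.77°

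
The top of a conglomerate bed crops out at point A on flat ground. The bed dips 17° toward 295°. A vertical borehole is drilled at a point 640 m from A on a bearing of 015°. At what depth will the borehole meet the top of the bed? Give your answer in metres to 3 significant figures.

34.0 m

The hole lies 80° from the dip direction, so the down-dip offset is 640 × cos 80° = 111.13 m.
Depth = down-dip offset × tan(dip) = 111.13 × tan 17° = 111.13 × 0.3057
Depth = 33.98 m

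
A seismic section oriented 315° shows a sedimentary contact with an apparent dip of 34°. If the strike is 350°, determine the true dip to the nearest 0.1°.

β = acute angle between strike 350° and section 315° = 35°.
tan δ = tan α / sin β = tan 34° / sin 35° = 0.6745 / 0.5736 = 1.1760
true dip = arctan 1.1760 = 49.62°

49.6°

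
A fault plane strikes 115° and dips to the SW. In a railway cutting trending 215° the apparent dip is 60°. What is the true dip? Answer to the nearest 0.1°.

60.4°

β = acute angle between strike 115° and section 215° = 80°.
tan δ = tan α / sin β = tan 60° / sin 80° = 1.7321 / 0.9848 = 1.7588
δ = arctan(1.7588) = 60.38°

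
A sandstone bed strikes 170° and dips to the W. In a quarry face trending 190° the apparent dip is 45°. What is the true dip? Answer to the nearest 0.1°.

β = acute angle between strike 170° and section 190° = 20°.
tan δ = tan α / sin β = tan 45° / sin 20° = 1.0000 / 0.3420 = 2.9238
true dip = arctan 2.9238 = 71.12°

71.1°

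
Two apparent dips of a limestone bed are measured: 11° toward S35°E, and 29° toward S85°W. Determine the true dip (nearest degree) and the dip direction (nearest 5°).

Represent each trace as a vector plunging at its apparent dip toward its trend (east-north-up frame): v₁ = (0.563, -0.804, -0.191), v₂ = (-0.871, -0.076, -0.485).
Cross product v₁ × v₂ gives the pole to the plane: n ∝ (-0.375, -0.439, 0.744).
Dip δ = arctan(|n_h|/n_z) = arctan(0.578/0.744) = 37.8°.
Dip direction = atan2(-0.375, -0.439) = 221° (azimuth of n's horizontal projection).

true dip 38°, dip direction 220°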